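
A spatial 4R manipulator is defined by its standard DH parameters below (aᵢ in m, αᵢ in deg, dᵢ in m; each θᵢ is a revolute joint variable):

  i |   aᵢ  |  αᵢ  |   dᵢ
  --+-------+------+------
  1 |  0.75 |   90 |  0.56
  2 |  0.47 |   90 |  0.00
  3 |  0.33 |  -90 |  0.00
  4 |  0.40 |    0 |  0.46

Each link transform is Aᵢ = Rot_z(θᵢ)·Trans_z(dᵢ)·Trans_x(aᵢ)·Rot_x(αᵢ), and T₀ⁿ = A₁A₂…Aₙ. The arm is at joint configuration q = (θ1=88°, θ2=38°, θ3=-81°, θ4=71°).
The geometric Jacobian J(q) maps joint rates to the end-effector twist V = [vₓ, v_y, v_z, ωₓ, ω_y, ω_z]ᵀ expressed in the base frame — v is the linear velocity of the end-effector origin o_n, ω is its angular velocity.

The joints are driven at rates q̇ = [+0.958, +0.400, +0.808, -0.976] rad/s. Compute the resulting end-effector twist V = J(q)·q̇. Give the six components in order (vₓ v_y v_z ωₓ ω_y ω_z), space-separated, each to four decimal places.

-1.1989 -0.3221 0.3466 0.2380 -0.2706 -0.2722

o_n = [-0.3369, 1.3148, 1.4714]
J₁: ẑ×o_n = [-1.3148, -0.3369, 0.0000], ω = ẑ
J2: z=[0.9994, -0.0349, 0.0000] o=[0.0262, 0.7495, 0.5600] → [-0.0318, -0.9109, 0.5523, 0.9994, -0.0349, 0.0000]
J3: z=[0.0215, 0.6153, -0.7880] o=[0.0391, 1.1197, 0.8494] → [0.5365, 0.2829, 0.2356, 0.0215, 0.6153, -0.7880]
J4: z=[0.1835, 0.7724, 0.6081] o=[-0.2852, 1.1717, 0.8811] → [0.3689, -0.1398, 0.0662, 0.1835, 0.7724, 0.6081]
V = J·q̇ = [-1.1989, -0.3221, 0.3466, 0.2380, -0.2706, -0.2722]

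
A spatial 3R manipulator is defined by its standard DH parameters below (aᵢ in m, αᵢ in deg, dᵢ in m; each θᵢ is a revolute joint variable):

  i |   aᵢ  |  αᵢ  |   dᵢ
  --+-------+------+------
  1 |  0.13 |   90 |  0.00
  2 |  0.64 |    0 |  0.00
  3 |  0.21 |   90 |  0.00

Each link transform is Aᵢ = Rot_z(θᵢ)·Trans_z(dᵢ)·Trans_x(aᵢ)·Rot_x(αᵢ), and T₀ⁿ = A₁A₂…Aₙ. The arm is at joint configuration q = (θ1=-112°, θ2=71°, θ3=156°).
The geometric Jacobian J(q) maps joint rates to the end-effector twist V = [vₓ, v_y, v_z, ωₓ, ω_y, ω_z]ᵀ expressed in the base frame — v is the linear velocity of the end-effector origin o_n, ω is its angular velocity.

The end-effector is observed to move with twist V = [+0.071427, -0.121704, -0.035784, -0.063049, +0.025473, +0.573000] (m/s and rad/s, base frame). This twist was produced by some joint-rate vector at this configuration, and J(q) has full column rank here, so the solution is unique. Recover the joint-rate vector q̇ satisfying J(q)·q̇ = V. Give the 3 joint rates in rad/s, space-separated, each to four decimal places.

o_n = [-0.0731, -0.1809, 0.4515]
J₁: ẑ×o_n = [0.1809, -0.0731, 0.0000], ω = ẑ
J2: z=[-0.9272, 0.3746, 0.0000] o=[-0.0487, -0.1205, 0.0000] → [0.1692, 0.4187, 0.0651, -0.9272, 0.3746, 0.0000]
J3: z=[-0.9272, 0.3746, 0.0000] o=[-0.1268, -0.3137, 0.6051] → [-0.0575, -0.1424, -0.1432, -0.9272, 0.3746, 0.0000]
q̇ = J⁺·V = [0.5730, -0.1250, 0.1930]

0.5730 -0.1250 0.1930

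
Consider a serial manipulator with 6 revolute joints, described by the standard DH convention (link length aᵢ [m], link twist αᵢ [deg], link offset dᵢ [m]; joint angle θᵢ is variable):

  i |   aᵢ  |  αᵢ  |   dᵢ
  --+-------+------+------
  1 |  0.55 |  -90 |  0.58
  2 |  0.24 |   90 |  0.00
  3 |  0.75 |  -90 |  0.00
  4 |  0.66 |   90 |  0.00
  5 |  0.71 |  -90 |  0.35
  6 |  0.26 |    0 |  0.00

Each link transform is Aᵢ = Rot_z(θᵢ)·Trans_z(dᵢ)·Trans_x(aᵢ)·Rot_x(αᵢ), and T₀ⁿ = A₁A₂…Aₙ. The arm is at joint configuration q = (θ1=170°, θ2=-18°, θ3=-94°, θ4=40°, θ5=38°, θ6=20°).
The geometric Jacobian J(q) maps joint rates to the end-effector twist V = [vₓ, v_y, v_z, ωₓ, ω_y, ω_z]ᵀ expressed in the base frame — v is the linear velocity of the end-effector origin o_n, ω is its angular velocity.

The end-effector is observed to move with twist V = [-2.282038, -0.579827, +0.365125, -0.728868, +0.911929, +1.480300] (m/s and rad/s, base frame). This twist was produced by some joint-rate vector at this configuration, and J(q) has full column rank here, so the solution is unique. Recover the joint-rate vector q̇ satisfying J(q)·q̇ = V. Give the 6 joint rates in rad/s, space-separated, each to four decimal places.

o_n = [-1.0466, 2.2515, 0.1192]
J₁: ẑ×o_n = [-2.2515, -1.0466, 0.0000], ω = ẑ
J2: z=[-0.1736, -0.9848, 0.0000] o=[-0.5416, 0.0955, 0.5800] → [0.4538, -0.0800, -0.8717, -0.1736, -0.9848, 0.0000]
J3: z=[0.3043, -0.0537, 0.9511] o=[-0.7664, 0.1351, 0.6542] → [-1.9841, -0.1037, 0.6290, 0.3043, -0.0537, 0.9511]
J4: z=[-0.9222, 0.2334, 0.3083] o=[-0.5875, 0.8633, 0.6380] → [-0.5491, -0.6200, -1.1731, -0.9222, 0.2334, 0.3083]
J5: z=[0.3865, 0.5830, 0.7147] o=[-0.5960, 1.3769, 0.2236] → [-0.6860, -0.2817, 0.6007, 0.3865, 0.5830, 0.7147]
J6: z=[-0.7188, -0.2952, 0.6295] o=[-0.8711, 2.1184, 0.2572] → [-0.0430, -0.2097, -0.1475, -0.7188, -0.2952, 0.6295]
q̇ = J⁺·V = [-0.1310, -0.8350, 0.7860, 0.7790, 0.2640, 0.6910]

-0.1310 -0.8350 0.7860 0.7790 0.2640 0.6910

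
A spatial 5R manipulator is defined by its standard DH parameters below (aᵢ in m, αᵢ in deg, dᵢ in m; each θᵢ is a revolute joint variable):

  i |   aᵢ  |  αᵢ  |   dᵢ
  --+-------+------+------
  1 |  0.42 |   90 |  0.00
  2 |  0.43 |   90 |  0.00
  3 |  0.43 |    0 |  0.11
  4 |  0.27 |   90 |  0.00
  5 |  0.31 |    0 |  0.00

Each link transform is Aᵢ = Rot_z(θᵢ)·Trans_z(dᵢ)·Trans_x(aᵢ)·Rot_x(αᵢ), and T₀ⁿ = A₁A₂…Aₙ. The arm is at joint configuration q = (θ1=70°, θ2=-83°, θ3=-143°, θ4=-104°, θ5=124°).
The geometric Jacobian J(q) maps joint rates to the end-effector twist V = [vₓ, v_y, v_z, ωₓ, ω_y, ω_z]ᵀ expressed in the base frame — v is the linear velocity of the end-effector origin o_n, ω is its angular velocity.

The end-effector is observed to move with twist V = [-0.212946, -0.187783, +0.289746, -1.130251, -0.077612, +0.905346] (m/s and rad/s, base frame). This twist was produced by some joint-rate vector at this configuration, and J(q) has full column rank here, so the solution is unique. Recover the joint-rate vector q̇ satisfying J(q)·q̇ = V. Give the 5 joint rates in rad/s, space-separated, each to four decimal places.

0.7160 -0.9320 0.4020 0.0310 -0.2650

o_n = [-0.1385, 0.1160, -0.0932]
J₁: ẑ×o_n = [-0.1160, -0.1385, 0.0000], ω = ẑ
J2: z=[0.9397, -0.3420, 0.0000] o=[0.1436, 0.3947, 0.0000] → [0.0319, 0.0876, -0.3583, 0.9397, -0.3420, 0.0000]
J3: z=[-0.3395, -0.9327, -0.1219] o=[0.1616, 0.4439, -0.4268] → [-0.3511, 0.1498, -0.1685, -0.3395, -0.9327, -0.1219]
J4: z=[-0.3395, -0.9327, -0.1219] o=[-0.1333, 0.3905, -0.0993] → [-0.0392, 0.0027, 0.0883, -0.3395, -0.9327, -0.1219]
J5: z=[0.4055, -0.0282, -0.9136] o=[0.0959, 0.2934, 0.0054] → [-0.1593, 0.2541, -0.0785, 0.4055, -0.0282, -0.9136]
q̇ = J⁺·V = [0.7160, -0.9320, 0.4020, 0.0310, -0.2650]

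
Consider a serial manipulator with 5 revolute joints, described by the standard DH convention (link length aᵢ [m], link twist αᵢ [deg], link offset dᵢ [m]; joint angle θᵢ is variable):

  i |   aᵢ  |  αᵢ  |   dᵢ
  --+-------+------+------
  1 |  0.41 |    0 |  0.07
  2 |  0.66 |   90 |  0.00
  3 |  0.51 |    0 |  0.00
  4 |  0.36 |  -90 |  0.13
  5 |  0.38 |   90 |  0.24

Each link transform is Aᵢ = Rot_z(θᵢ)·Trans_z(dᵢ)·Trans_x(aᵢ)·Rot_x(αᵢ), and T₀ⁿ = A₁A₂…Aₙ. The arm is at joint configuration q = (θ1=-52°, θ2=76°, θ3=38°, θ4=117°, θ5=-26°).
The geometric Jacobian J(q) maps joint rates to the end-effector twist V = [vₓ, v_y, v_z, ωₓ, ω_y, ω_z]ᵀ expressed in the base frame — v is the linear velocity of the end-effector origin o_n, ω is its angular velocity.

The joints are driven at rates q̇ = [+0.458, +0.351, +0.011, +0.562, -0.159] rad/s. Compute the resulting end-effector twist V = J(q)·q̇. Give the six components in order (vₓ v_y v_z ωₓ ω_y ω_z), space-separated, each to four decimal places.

o_n = [0.6696, -0.4620, 0.4630]
J₁: ẑ×o_n = [0.4620, 0.6696, -0.0000], ω = ẑ
J2: z=[0.0000, 0.0000, 1.0000] o=[0.2524, -0.3231, 0.0700] → [0.1389, 0.4172, -0.0000, 0.0000, 0.0000, 1.0000]
J3: z=[0.4067, -0.9135, 0.0000] o=[0.8554, -0.0546, 0.0700] → [-0.3590, -0.1598, -0.3354, 0.4067, -0.9135, 0.0000]
J4: z=[0.4067, -0.9135, 0.0000] o=[1.2225, 0.1088, 0.3840] → [-0.0721, -0.0321, -0.7372, 0.4067, -0.9135, 0.0000]
J5: z=[-0.3861, -0.1719, -0.9063] o=[0.9773, -0.1426, 0.5361] → [-0.2768, 0.2506, 0.0704, -0.3861, -0.1719, -0.9063]
V = J·q̇ = [0.2599, 0.3935, -0.4292, 0.2944, -0.4961, 0.9531]

0.2599 0.3935 -0.4292 0.2944 -0.4961 0.9531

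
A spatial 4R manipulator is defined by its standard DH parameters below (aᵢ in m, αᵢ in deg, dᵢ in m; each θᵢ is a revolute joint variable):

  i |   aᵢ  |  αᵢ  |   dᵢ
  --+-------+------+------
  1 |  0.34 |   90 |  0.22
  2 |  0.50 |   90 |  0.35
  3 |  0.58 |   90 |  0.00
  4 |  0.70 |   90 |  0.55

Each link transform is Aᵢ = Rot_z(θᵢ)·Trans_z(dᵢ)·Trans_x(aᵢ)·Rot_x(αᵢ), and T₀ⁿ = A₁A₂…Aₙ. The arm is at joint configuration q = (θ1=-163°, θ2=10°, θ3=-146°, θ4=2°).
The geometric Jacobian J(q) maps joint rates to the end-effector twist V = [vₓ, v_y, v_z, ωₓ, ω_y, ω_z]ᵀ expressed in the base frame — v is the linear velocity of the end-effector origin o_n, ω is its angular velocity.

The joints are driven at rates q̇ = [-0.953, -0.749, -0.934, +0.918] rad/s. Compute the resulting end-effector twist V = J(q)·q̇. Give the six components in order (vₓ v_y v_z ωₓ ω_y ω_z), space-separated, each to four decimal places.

o_n = [0.4622, 0.2359, 0.0452]
J₁: ẑ×o_n = [-0.2359, 0.4622, 0.0000], ω = ẑ
J2: z=[-0.2924, 0.9563, 0.0000] o=[-0.3251, -0.0994, 0.2200] → [-0.1672, -0.0511, -0.8509, -0.2924, 0.9563, 0.0000]
J3: z=[-0.1661, -0.0508, -0.9848] o=[-0.8984, 0.0913, 0.3068] → [0.1556, -1.3833, 0.0451, -0.1661, -0.0508, -0.9848]
J4: z=[0.2842, 0.9538, -0.0971] o=[-0.3507, -0.0804, 0.2233] → [-0.1392, -0.0283, -0.6854, 0.2842, 0.9538, -0.0971]
V = J·q̇ = [0.0768, 0.8639, -0.0340, 0.6350, 0.2068, -0.1223]

0.0768 0.8639 -0.0340 0.6350 0.2068 -0.1223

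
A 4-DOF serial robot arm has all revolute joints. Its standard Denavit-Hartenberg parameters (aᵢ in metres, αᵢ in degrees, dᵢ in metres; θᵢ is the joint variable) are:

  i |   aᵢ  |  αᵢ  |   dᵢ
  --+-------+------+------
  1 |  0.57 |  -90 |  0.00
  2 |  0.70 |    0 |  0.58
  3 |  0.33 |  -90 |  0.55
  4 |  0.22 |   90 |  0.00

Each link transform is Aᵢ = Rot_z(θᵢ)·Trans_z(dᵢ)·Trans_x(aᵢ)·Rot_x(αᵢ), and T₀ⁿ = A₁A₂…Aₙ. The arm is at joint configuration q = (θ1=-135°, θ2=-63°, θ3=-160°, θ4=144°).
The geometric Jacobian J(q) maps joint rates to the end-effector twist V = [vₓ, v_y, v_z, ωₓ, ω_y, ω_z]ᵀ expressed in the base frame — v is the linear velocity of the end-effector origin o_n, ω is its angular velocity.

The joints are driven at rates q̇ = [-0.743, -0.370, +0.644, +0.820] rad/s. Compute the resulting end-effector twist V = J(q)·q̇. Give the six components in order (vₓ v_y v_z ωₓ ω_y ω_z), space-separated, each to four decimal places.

o_n = [0.1584, -1.2567, 0.5200]
J₁: ẑ×o_n = [1.2567, 0.1584, -0.0000], ω = ẑ
J2: z=[0.7071, -0.7071, 0.0000] o=[-0.4031, -0.4031, 0.0000] → [-0.3677, -0.3677, -0.2066, 0.7071, -0.7071, 0.0000]
J3: z=[0.7071, -0.7071, 0.0000] o=[-0.2176, -1.0379, 0.6237] → [0.0733, 0.0733, 0.1112, 0.7071, -0.7071, 0.0000]
J4: z=[0.4822, 0.4822, 0.7314] o=[0.3419, -1.2561, 0.3986] → [0.0590, -0.1927, 0.0882, 0.4822, 0.4822, 0.7314]
V = J·q̇ = [-0.7021, -0.0925, 0.2204, 0.5892, 0.2017, -0.1433]

-0.7021 -0.0925 0.2204 0.5892 0.2017 -0.1433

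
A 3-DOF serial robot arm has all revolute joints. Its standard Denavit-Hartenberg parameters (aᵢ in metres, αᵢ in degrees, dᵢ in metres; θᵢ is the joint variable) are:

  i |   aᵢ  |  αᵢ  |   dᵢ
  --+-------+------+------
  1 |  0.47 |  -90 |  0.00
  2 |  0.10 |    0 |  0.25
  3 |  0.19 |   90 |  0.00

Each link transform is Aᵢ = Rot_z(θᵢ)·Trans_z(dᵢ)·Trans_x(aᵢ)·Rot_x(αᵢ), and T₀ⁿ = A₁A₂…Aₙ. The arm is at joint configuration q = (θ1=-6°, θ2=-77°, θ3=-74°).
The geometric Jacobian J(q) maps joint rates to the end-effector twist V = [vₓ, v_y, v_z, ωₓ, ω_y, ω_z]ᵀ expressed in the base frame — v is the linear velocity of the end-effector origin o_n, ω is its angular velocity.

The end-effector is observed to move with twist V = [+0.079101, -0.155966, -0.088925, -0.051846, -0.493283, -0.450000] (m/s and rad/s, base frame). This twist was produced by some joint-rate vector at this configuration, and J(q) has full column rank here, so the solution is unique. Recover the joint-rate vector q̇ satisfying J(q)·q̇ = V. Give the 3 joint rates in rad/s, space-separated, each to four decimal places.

o_n = [0.3507, 0.2145, 0.1896]
J₁: ẑ×o_n = [-0.2145, 0.3507, 0.0000], ω = ẑ
J2: z=[0.1045, 0.9945, 0.0000] o=[0.4674, -0.0491, 0.0000] → [0.1885, -0.0198, 0.1437, 0.1045, 0.9945, 0.0000]
J3: z=[0.1045, 0.9945, 0.0000] o=[0.5159, 0.1972, 0.0974] → [0.0916, -0.0096, 0.1662, 0.1045, 0.9945, 0.0000]
q̇ = J⁺·V = [-0.4500, 0.2890, -0.7850]

-0.4500 0.2890 -0.7850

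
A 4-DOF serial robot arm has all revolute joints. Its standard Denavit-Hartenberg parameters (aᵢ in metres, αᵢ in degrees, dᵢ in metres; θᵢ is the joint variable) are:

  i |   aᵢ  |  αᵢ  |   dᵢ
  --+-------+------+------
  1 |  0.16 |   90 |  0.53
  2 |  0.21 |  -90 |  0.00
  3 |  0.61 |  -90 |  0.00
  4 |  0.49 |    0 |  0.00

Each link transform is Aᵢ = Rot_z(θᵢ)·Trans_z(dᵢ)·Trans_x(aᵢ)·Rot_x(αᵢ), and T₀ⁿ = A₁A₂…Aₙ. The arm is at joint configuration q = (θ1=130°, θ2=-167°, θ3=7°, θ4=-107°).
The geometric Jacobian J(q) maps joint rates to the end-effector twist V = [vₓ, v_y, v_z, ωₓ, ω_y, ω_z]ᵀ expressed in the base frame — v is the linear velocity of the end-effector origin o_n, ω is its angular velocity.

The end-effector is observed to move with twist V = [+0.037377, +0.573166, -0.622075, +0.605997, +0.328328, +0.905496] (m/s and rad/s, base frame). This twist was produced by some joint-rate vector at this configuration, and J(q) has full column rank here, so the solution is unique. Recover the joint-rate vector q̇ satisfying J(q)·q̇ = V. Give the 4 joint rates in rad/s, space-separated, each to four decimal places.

o_n = [0.2075, -0.3358, -0.0780]
J₁: ẑ×o_n = [0.3358, 0.2075, -0.0000], ω = ẑ
J2: z=[0.7660, 0.6428, 0.0000] o=[-0.1028, 0.1226, 0.5300] → [-0.3908, 0.4658, -0.5506, 0.7660, 0.6428, 0.0000]
J3: z=[-0.1446, 0.1723, -0.9744] o=[0.0287, -0.0342, 0.4828] → [-0.3905, -0.2553, 0.0128, -0.1446, 0.1723, -0.9744]
J4: z=[-0.8367, -0.5470, 0.0274] o=[0.3509, -0.5339, 0.3466] → [0.2268, -0.3592, -0.2442, -0.8367, -0.5470, 0.0274]
q̇ = J⁺·V = [0.1430, 0.9770, -0.7740, 0.3040]

0.1430 0.9770 -0.7740 0.3040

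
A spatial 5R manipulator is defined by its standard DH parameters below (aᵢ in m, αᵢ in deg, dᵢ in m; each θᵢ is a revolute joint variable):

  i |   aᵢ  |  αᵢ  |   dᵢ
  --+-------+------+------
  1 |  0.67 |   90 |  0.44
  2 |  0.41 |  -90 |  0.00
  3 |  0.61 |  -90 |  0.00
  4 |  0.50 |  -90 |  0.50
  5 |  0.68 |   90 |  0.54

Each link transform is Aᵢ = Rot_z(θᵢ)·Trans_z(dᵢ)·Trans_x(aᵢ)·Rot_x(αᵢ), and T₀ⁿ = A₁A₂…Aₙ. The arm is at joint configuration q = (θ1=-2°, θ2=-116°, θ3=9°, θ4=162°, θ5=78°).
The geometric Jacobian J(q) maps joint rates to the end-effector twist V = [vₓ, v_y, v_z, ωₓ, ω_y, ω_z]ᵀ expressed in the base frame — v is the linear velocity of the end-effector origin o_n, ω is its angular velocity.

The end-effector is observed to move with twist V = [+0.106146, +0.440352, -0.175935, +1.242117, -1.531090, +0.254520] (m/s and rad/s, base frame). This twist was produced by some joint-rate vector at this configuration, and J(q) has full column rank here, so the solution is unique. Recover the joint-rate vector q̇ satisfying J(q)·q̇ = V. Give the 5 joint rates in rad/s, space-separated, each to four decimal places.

0.6990 0.9580 0.5930 -0.4960 0.8050

o_n = [0.8275, -0.2182, 0.0581]
J₁: ẑ×o_n = [0.2182, 0.8275, -0.0000], ω = ẑ
J2: z=[-0.0349, -0.9994, 0.0000] o=[0.6696, -0.0234, 0.4400] → [0.3816, -0.0133, 0.1646, -0.0349, -0.9994, 0.0000]
J3: z=[0.8982, -0.0314, -0.4384] o=[0.4900, -0.0171, 0.0715] → [-0.0877, -0.1360, -0.1701, 0.8982, -0.0314, -0.4384]
J4: z=[0.1030, 0.9847, 0.1406] o=[0.2293, 0.0875, -0.4700] → [0.5631, 0.0297, -0.6205, 0.1030, 0.9847, 0.1406]
J5: z=[0.9863, -0.0828, -0.1426] o=[0.3452, 0.5031, 0.0902] → [-0.1002, -0.0372, -0.6715, 0.9863, -0.0828, -0.1426]
q̇ = J⁺·V = [0.6990, 0.9580, 0.5930, -0.4960, 0.8050]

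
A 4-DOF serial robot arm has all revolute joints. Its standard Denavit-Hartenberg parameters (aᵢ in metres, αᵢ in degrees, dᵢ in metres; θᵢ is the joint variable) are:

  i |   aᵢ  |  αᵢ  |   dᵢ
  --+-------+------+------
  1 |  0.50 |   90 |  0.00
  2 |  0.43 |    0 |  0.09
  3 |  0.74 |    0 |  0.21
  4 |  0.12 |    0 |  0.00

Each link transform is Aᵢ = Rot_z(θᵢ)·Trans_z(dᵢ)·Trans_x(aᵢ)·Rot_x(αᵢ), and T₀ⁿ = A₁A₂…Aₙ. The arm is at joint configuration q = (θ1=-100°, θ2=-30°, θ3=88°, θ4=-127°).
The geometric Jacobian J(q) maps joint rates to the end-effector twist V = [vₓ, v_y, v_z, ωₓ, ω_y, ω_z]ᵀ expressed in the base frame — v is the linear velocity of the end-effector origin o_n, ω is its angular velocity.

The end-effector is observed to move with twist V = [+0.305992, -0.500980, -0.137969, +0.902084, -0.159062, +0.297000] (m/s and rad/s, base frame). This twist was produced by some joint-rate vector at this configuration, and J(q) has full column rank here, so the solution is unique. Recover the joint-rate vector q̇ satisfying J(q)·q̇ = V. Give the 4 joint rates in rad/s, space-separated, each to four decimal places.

0.2970 0.3650 -0.9630 -0.3180

o_n = [-0.5225, -1.2356, 0.3005]
J₁: ẑ×o_n = [1.2356, -0.5225, 0.0000], ω = ẑ
J2: z=[-0.9848, 0.1736, 0.0000] o=[-0.0868, -0.4924, 0.0000] → [0.0522, 0.2960, 0.8075, -0.9848, 0.1736, 0.0000]
J3: z=[-0.9848, 0.1736, 0.0000] o=[-0.2401, -0.8435, -0.2150] → [0.0895, 0.5077, 0.4351, -0.9848, 0.1736, 0.0000]
J4: z=[-0.9848, 0.1736, 0.0000] o=[-0.5150, -1.1932, 0.4126] → [-0.0195, -0.1103, 0.0430, -0.9848, 0.1736, 0.0000]
q̇ = J⁺·V = [0.2970, 0.3650, -0.9630, -0.3180]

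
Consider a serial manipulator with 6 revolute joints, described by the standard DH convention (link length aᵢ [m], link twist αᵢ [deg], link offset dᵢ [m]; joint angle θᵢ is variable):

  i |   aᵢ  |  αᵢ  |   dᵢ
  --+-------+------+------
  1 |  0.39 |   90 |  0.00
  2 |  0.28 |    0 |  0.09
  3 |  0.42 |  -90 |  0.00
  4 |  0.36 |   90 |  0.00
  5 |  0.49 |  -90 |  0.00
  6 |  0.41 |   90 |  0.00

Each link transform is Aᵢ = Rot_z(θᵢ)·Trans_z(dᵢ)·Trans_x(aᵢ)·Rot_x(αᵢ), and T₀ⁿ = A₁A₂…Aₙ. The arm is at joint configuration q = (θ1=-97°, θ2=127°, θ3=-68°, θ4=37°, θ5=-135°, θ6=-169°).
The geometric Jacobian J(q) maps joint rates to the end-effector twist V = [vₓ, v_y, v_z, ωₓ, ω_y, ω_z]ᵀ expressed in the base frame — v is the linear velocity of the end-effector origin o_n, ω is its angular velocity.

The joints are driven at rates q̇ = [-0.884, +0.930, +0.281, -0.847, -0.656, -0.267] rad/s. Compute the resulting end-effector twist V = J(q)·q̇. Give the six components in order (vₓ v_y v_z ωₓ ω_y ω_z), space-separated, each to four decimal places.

-0.6177 1.0007 0.3876 -0.8293 -0.1835 -1.6906

o_n = [-0.0510, -0.6363, 0.7962]
J₁: ẑ×o_n = [0.6363, -0.0510, 0.0000], ω = ẑ
J2: z=[-0.9925, 0.1219, 0.0000] o=[-0.0475, -0.3871, 0.0000] → [0.0970, 0.7902, 0.2477, -0.9925, 0.1219, 0.0000]
J3: z=[-0.9925, 0.1219, 0.0000] o=[-0.1163, -0.2089, 0.2236] → [0.0698, 0.5683, 0.4162, -0.9925, 0.1219, 0.0000]
J4: z=[0.1045, 0.8508, 0.5150] o=[-0.1427, -0.4236, 0.5836] → [0.2904, 0.0250, -0.1002, 0.1045, 0.8508, 0.5150]
J5: z=[-0.8305, -0.2103, 0.5159] o=[0.0543, -0.5970, 0.8301] → [0.0274, -0.0825, 0.0105, -0.8305, -0.2103, 0.5159]
J6: z=[0.3131, -0.9421, 0.1199] o=[-0.1715, -0.7249, 0.4144] → [-0.3703, -0.1051, 0.1413, 0.3131, -0.9421, 0.1199]
V = J·q̇ = [-0.6177, 1.0007, 0.3876, -0.8293, -0.1835, -1.6906]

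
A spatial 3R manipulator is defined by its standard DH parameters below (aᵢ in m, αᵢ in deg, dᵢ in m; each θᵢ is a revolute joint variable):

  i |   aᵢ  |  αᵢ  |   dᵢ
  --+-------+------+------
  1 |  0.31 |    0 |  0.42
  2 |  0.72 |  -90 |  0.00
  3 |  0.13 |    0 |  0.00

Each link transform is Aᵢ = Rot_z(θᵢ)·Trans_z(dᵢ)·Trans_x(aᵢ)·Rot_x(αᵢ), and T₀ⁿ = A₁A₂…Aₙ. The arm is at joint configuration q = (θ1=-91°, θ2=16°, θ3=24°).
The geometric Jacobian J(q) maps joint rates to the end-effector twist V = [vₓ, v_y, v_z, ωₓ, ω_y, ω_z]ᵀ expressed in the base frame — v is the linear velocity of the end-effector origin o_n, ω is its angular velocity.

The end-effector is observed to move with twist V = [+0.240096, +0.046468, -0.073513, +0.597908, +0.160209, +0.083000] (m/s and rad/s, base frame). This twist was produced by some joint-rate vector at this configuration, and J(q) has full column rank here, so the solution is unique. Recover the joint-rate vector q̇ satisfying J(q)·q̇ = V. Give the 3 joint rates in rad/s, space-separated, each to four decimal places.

0.5850 -0.5020 0.6190

o_n = [0.2117, -1.1201, 0.3671]
J₁: ẑ×o_n = [1.1201, 0.2117, -0.0000], ω = ẑ
J2: z=[0.0000, 0.0000, 1.0000] o=[-0.0054, -0.3100, 0.4200] → [0.8102, 0.2171, -0.0000, 0.0000, 0.0000, 1.0000]
J3: z=[0.9659, 0.2588, 0.0000] o=[0.1809, -1.0054, 0.4200] → [-0.0137, 0.0511, -0.1188, 0.9659, 0.2588, 0.0000]
q̇ = J⁺·V = [0.5850, -0.5020, 0.6190]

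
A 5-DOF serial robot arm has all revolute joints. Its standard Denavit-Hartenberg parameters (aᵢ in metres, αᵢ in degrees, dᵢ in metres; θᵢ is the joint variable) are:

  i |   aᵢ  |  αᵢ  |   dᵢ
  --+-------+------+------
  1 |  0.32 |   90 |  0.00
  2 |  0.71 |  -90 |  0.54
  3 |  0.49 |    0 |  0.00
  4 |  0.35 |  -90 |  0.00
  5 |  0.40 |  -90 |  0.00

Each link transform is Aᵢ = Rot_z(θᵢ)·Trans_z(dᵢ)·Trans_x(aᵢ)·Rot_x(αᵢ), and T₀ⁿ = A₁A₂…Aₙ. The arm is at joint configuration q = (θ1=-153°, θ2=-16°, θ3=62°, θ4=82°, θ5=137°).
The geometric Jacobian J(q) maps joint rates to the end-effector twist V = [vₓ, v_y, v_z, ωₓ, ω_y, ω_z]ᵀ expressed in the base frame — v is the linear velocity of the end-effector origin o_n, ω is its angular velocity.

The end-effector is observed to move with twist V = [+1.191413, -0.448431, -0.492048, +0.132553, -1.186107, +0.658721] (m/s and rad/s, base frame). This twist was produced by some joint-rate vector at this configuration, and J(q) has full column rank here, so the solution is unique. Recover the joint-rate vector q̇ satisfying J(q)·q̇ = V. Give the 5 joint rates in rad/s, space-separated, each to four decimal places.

o_n = [-1.0169, -0.4355, -0.5085]
J₁: ẑ×o_n = [0.4355, -1.0169, 0.0000], ω = ẑ
J2: z=[-0.4540, 0.8910, 0.0000] o=[-0.2851, -0.1453, 0.0000] → [-0.4531, -0.2309, 0.7837, -0.4540, 0.8910, 0.0000]
J3: z=[-0.2456, -0.1251, 0.9613] o=[-1.1384, 0.0260, -0.1957] → [0.4828, 0.0400, 0.1286, -0.2456, -0.1251, 0.9613]
J4: z=[-0.2456, -0.1251, 0.9613] o=[-1.1390, -0.4599, -0.2591] → [0.0078, 0.0562, 0.0093, -0.2456, -0.1251, 0.9613]
J5: z=[0.1361, 0.9774, 0.1620] o=[-0.8031, -0.5196, -0.1811] → [-0.3337, 0.0099, 0.2204, 0.1361, 0.9774, 0.1620]
q̇ = J⁺·V = [0.5660, -0.5960, 0.9650, -0.7600, -0.6440]

0.5660 -0.5960 0.9650 -0.7600 -0.6440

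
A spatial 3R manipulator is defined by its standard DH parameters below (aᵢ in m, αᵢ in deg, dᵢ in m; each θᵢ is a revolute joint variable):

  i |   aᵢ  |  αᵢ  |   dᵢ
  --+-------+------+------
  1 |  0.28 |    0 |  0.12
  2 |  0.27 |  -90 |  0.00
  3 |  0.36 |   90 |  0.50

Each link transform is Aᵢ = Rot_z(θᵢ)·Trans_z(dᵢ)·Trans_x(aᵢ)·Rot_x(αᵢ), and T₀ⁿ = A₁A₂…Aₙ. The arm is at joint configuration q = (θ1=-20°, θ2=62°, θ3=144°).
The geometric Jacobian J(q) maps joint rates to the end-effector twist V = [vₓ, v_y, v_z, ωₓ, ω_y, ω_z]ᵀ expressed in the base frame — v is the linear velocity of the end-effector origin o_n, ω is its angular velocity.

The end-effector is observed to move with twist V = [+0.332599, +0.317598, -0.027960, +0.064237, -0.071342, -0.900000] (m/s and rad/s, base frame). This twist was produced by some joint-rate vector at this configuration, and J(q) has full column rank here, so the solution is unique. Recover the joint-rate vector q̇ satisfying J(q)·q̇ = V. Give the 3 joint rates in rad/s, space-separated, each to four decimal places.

-0.0430 -0.8570 -0.0960

o_n = [-0.0872, 0.2616, -0.0916]
J₁: ẑ×o_n = [-0.2616, -0.0872, 0.0000], ω = ẑ
J2: z=[0.0000, 0.0000, 1.0000] o=[0.2631, -0.0958, 0.1200] → [-0.3574, -0.3504, 0.0000, 0.0000, 0.0000, 1.0000]
J3: z=[-0.6691, 0.7431, 0.0000] o=[0.4638, 0.0849, 0.1200] → [-0.1573, -0.1416, 0.2912, -0.6691, 0.7431, 0.0000]
q̇ = J⁺·V = [-0.0430, -0.8570, -0.0960]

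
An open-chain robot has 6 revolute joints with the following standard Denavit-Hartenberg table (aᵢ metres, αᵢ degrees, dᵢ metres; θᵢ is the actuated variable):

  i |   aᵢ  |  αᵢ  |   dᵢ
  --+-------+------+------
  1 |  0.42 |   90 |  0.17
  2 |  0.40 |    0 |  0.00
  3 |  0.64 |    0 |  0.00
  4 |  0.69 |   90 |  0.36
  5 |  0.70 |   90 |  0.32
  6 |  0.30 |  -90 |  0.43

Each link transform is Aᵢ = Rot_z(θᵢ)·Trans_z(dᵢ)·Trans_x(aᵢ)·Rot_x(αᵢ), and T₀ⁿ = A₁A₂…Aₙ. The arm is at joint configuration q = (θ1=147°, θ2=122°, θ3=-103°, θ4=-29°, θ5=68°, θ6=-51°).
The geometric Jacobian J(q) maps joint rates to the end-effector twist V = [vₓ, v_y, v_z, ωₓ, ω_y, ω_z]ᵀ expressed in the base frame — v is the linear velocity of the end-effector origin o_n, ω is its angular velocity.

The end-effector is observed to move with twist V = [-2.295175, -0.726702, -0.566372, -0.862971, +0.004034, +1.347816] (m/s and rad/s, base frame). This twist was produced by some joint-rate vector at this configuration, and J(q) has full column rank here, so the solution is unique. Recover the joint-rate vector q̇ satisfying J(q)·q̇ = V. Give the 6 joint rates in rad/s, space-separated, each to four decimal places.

o_n = [-1.2863, 2.0551, 0.3852]
J₁: ẑ×o_n = [-2.0551, -1.2863, 0.0000], ω = ẑ
J2: z=[0.5446, 0.8387, 0.0000] o=[-0.3522, 0.2287, 0.1700] → [0.1805, -0.1172, 1.7781, 0.5446, 0.8387, 0.0000]
J3: z=[0.5446, 0.8387, 0.0000] o=[-0.1745, 0.1133, 0.5092] → [-0.1040, 0.0676, 1.9901, 0.5446, 0.8387, 0.0000]
J4: z=[0.5446, 0.8387, 0.0000] o=[-0.6820, 0.4429, 0.7176] → [-0.2788, 0.1810, 1.3850, 0.5446, 0.8387, 0.0000]
J5: z=[0.1456, -0.0946, -0.9848] o=[-1.0558, 1.1149, 0.5978] → [0.9461, 0.2580, 0.1151, 0.1456, -0.0946, -0.9848]
J6: z=[-0.9698, 0.1831, -0.1610] o=[-0.8723, 1.7696, 0.2371] → [0.0731, 0.2103, -0.2011, -0.9698, 0.1831, -0.1610]
q̇ = J⁺·V = [0.6320, -0.9040, 0.5430, 0.1330, -0.8310, 0.6370]

0.6320 -0.9040 0.5430 0.1330 -0.8310 0.6370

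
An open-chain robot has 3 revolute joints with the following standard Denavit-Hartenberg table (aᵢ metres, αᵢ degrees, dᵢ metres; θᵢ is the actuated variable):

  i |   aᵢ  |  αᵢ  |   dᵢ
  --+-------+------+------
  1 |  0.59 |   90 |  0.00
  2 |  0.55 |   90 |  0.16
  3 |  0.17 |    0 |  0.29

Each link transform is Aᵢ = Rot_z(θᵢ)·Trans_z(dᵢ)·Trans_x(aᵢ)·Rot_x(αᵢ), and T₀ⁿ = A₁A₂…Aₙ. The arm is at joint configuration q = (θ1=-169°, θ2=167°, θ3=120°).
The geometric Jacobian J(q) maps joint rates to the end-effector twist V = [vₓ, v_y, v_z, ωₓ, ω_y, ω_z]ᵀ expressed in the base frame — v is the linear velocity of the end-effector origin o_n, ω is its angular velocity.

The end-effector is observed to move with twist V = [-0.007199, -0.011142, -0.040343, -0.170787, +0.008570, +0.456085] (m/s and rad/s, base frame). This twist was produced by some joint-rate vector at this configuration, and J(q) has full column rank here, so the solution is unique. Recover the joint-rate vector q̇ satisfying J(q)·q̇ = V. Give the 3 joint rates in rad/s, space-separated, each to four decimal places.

-0.2630 0.0410 0.7380

o_n = [-0.2571, 0.2630, 0.3872]
J₁: ẑ×o_n = [-0.2630, -0.2571, 0.0000], ω = ẑ
J2: z=[-0.1908, 0.9816, 0.0000] o=[-0.5792, -0.1126, 0.0000] → [0.3801, 0.0739, -0.3878, -0.1908, 0.9816, 0.0000]
J3: z=[-0.2208, -0.0429, 0.9744] o=[-0.0836, 0.1467, 0.1237] → [-0.1246, -0.1108, -0.0331, -0.2208, -0.0429, 0.9744]
q̇ = J⁺·V = [-0.2630, 0.0410, 0.7380]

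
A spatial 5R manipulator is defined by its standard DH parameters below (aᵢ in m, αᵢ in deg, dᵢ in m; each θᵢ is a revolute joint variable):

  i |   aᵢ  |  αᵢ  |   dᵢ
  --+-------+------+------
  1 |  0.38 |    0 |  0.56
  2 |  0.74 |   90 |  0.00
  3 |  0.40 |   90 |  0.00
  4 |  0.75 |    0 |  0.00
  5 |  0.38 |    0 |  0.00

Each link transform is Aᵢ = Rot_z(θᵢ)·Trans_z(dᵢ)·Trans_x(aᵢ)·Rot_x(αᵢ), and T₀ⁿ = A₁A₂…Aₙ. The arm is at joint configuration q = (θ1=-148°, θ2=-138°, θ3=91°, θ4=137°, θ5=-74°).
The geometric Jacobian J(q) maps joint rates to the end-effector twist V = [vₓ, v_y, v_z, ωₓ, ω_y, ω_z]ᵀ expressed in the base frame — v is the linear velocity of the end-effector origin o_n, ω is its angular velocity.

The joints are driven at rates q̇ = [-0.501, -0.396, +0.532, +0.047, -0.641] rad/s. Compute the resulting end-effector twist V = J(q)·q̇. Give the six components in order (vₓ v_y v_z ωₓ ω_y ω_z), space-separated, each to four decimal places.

o_n = [0.6987, 0.2752, 0.5840]
J₁: ẑ×o_n = [-0.2752, 0.6987, 0.0000], ω = ẑ
J2: z=[0.0000, 0.0000, 1.0000] o=[-0.3223, -0.2014, 0.5600] → [-0.4766, 1.0210, 0.0000, 0.0000, 0.0000, 1.0000]
J3: z=[0.9613, -0.2756, 0.0000] o=[-0.1183, 0.5100, 0.5600] → [-0.0066, -0.0231, -0.0004, 0.9613, -0.2756, 0.0000]
J4: z=[0.2756, 0.9611, 0.0175] o=[-0.1202, 0.5033, 0.9599] → [-0.3573, 0.1179, -0.8500, 0.2756, 0.9611, 0.0175]
J5: z=[0.2756, 0.9611, 0.0175] o=[0.3741, 0.3715, 0.4115] → [0.1675, -0.0419, -0.3385, 0.2756, 0.9611, 0.0175]
V = J·q̇ = [0.1990, -0.7343, 0.1768, 0.3477, -0.7175, -0.9074]

0.1990 -0.7343 0.1768 0.3477 -0.7175 -0.9074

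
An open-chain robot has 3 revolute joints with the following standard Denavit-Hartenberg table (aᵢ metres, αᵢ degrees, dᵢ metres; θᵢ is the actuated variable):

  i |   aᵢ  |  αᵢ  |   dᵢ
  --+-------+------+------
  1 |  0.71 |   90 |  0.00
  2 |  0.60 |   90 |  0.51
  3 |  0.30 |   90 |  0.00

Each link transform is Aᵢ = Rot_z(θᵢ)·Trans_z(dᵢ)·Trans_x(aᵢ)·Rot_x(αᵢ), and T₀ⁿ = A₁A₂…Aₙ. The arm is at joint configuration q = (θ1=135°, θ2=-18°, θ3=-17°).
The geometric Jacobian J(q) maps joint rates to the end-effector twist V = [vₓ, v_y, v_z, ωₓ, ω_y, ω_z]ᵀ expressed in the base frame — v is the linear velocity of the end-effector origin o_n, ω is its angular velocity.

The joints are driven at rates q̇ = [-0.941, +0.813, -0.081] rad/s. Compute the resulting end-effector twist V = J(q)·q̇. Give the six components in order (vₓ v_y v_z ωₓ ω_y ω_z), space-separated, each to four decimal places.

1.1454 0.8890 0.6879 0.5572 0.5926 -0.8640

o_n = [-0.7999, 1.3971, -0.2741]
J₁: ẑ×o_n = [-1.3971, -0.7999, 0.0000], ω = ẑ
J2: z=[0.7071, 0.7071, 0.0000] o=[-0.5020, 0.5020, 0.0000] → [-0.1938, 0.1938, 0.8435, 0.7071, 0.7071, 0.0000]
J3: z=[0.2185, -0.2185, -0.9511] o=[-0.5449, 1.2662, -0.1854] → [0.1439, 0.2618, -0.0271, 0.2185, -0.2185, -0.9511]
V = J·q̇ = [1.1454, 0.8890, 0.6879, 0.5572, 0.5926, -0.8640]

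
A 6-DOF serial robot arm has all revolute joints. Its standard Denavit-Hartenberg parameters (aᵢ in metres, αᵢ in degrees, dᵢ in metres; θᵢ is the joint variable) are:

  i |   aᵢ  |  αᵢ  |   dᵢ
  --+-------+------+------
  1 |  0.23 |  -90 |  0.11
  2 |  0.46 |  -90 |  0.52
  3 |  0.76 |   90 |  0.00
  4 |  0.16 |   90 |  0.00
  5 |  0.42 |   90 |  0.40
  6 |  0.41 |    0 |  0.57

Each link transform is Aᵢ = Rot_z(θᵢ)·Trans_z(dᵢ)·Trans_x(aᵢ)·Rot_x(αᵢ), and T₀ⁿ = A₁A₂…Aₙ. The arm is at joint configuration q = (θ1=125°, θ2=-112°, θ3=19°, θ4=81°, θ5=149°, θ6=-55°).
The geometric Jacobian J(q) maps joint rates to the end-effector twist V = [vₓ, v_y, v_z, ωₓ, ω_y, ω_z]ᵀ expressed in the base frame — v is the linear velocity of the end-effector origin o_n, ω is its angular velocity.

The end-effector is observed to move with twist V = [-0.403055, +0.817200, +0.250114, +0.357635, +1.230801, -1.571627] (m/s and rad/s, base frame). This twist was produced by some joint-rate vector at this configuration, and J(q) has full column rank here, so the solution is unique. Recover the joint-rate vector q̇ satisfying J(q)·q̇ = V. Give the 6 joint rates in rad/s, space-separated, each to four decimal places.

-0.9260 -0.3980 0.6290 -0.4830 -0.6270 -0.4410

o_n = [-0.6000, -0.9535, 1.4491]
J₁: ẑ×o_n = [0.9535, -0.6000, 0.0000], ω = ẑ
J2: z=[-0.8192, -0.5736, 0.0000] o=[-0.1319, 0.1884, 0.1100] → [-0.7681, 1.0969, 0.6669, -0.8192, -0.5736, 0.0000]
J3: z=[-0.5318, 0.7595, 0.3746] o=[-0.4590, -0.2510, 0.5365] → [0.9563, 0.4325, 0.4807, -0.5318, 0.7595, 0.3746]
J4: z=[-0.7046, -0.6422, 0.3019] o=[-0.1020, -0.3296, 1.2028] → [0.0301, 0.0232, 0.1197, -0.7046, -0.6422, 0.3019]
J5: z=[0.5473, -0.2209, 0.8073] o=[-0.1742, -0.2122, 1.2839] → [0.5620, -0.4342, -0.4998, 0.5473, -0.2209, 0.8073]
J6: z=[-0.8366, -0.1725, 0.5199] o=[0.0549, -0.7037, 1.4895] → [0.1369, -0.3743, 0.0961, -0.8366, -0.1725, 0.5199]
q̇ = J⁺·V = [-0.9260, -0.3980, 0.6290, -0.4830, -0.6270, -0.4410]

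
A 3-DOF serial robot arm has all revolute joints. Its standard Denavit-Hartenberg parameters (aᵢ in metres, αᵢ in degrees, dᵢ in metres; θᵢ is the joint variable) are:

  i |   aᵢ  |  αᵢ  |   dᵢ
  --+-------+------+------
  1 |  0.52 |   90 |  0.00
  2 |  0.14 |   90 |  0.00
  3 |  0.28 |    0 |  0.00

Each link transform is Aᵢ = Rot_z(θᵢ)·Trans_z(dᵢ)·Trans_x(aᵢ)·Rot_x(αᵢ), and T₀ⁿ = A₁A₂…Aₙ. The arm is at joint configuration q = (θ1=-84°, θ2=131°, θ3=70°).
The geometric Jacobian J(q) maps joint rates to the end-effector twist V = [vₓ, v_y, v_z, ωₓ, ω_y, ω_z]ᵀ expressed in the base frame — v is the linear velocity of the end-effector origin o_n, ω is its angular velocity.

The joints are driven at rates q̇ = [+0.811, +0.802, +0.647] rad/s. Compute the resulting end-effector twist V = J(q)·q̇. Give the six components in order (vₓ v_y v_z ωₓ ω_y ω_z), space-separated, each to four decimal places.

o_n = [-0.2235, -0.3908, 0.1779]
J₁: ẑ×o_n = [0.3908, -0.2235, 0.0000], ω = ẑ
J2: z=[-0.9945, -0.1045, 0.0000] o=[0.0544, -0.5172, 0.0000] → [-0.0186, 0.1770, -0.1547, -0.9945, -0.1045, 0.0000]
J3: z=[0.0789, -0.7506, 0.6561] o=[0.0448, -0.4258, 0.1057] → [-0.0772, -0.1817, -0.1986, 0.0789, -0.7506, 0.6561]
V = J·q̇ = [0.2521, -0.1569, -0.2525, -0.7466, -0.5695, 1.2355]

0.2521 -0.1569 -0.2525 -0.7466 -0.5695 1.2355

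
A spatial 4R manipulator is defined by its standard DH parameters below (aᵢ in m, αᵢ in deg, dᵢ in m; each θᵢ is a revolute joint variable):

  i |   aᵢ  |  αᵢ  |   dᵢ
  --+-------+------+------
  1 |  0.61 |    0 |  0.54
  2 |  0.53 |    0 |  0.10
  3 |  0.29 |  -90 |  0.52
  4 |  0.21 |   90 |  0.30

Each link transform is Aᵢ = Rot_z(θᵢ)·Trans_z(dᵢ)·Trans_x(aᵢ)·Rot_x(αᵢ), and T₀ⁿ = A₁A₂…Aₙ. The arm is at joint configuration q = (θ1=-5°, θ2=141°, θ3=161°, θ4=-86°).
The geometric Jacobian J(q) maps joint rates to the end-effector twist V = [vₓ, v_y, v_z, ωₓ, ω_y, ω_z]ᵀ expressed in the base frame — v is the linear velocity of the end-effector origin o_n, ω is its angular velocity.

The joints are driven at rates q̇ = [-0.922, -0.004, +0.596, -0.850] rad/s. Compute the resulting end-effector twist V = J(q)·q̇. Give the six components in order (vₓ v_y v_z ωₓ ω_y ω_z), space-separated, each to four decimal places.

o_n = [0.6320, 0.1798, 1.3695]
J₁: ẑ×o_n = [-0.1798, 0.6320, 0.0000], ω = ẑ
J2: z=[0.0000, 0.0000, 1.0000] o=[0.6077, -0.0532, 0.5400] → [-0.2329, 0.0244, 0.0000, 0.0000, 0.0000, 1.0000]
J3: z=[0.0000, 0.0000, 1.0000] o=[0.2264, 0.3150, 0.6400] → [0.1352, 0.4056, -0.0000, 0.0000, 0.0000, 1.0000]
J4: z=[0.8910, 0.4540, 0.0000] o=[0.3581, 0.0566, 1.1600] → [0.0951, -0.1867, -0.0146, 0.8910, 0.4540, 0.0000]
V = J·q̇ = [0.1664, -0.1824, 0.0125, -0.7574, -0.3859, -0.3300]

0.1664 -0.1824 0.0125 -0.7574 -0.3859 -0.3300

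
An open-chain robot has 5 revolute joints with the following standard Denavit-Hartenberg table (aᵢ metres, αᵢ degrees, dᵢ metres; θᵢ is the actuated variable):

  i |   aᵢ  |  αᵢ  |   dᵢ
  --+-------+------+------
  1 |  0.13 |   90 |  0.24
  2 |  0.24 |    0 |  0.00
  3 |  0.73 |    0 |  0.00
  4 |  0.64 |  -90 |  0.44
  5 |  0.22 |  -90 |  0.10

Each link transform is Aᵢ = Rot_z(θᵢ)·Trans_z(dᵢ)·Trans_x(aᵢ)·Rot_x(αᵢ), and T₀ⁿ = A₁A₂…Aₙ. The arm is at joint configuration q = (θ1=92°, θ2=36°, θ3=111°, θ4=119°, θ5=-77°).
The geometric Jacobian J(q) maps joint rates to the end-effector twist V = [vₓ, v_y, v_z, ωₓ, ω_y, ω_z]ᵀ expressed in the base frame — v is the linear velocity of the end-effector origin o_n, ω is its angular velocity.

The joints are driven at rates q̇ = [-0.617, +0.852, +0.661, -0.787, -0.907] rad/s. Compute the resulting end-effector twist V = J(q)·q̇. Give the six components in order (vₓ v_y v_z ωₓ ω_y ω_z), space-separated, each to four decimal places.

-0.0797 -0.6107 -0.5294 0.7571 -0.8789 -0.5537

o_n = [0.6622, -0.2134, 0.0839]
J₁: ẑ×o_n = [0.2134, 0.6622, -0.0000], ω = ẑ
J2: z=[0.9994, 0.0349, 0.0000] o=[-0.0045, 0.1299, 0.2400] → [-0.0054, 0.1560, -0.3664, 0.9994, 0.0349, 0.0000]
J3: z=[0.9994, 0.0349, 0.0000] o=[-0.0113, 0.3240, 0.3811] → [-0.0104, 0.2970, -0.5606, 0.9994, 0.0349, 0.0000]
J4: z=[0.9994, 0.0349, 0.0000] o=[0.0101, -0.2879, 0.7787] → [-0.0242, 0.6944, 0.0517, 0.9994, 0.0349, 0.0000]
J5: z=[-0.0348, 0.9970, -0.0698] o=[0.4513, -0.3172, 0.1402] → [-0.0489, -0.0167, -0.2138, -0.0348, 0.9970, -0.0698]
V = J·q̇ = [-0.0797, -0.6107, -0.5294, 0.7571, -0.8789, -0.5537]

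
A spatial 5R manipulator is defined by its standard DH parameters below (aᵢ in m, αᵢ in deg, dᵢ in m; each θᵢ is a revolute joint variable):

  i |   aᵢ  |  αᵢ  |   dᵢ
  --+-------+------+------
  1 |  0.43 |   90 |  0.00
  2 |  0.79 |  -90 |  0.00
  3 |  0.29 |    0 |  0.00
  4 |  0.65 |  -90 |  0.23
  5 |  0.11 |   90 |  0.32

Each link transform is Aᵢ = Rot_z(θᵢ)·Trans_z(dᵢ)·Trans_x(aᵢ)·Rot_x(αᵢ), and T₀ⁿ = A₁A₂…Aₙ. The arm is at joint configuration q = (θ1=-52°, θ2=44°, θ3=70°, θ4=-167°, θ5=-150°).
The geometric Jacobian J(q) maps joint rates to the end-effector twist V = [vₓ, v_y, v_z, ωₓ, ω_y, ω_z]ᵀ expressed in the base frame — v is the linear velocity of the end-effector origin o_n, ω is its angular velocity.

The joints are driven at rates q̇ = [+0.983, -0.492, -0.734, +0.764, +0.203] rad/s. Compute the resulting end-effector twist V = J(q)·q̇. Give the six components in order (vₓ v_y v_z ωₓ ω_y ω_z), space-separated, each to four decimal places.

1.3356 -0.1546 -0.1416 0.4446 0.1899 1.1445

o_n = [0.3975, -1.0238, 0.9964]
J₁: ẑ×o_n = [1.0238, 0.3975, -0.0000], ω = ẑ
J2: z=[-0.7880, -0.6157, 0.0000] o=[0.2647, -0.3388, 0.0000] → [-0.6134, 0.7851, 0.6215, -0.7880, -0.6157, 0.0000]
J3: z=[-0.4277, 0.5474, 0.7193] o=[0.6146, -0.7867, 0.5488] → [0.4156, 0.0352, 0.2203, -0.4277, 0.5474, 0.7193]
J4: z=[-0.4277, 0.5474, 0.7193] o=[0.8733, -0.6751, 0.6177] → [0.4581, -0.1803, 0.4096, -0.4277, 0.5474, 0.7193]
J5: z=[0.3435, -0.6377, 0.6895] o=[0.2314, -0.9015, 0.7281] → [-0.0867, 0.0223, 0.0639, 0.3435, -0.6377, 0.6895]
V = J·q̇ = [1.3356, -0.1546, -0.1416, 0.4446, 0.1899, 1.1445]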